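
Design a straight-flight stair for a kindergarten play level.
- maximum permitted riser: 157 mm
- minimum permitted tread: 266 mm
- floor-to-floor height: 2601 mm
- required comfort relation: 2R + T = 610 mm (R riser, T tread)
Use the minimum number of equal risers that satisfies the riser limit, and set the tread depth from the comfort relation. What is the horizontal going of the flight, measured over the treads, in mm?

2601 / 157 = 16.567 → round up to 17 risers.
R = 2601 ÷ 17 = 153 mm.
T = 610 − 2·153 = 304 mm, which satisfies the 266 mm minimum.
17 risers give 16 treads; going = 16 × 304 = 4864 mm.

4864 mm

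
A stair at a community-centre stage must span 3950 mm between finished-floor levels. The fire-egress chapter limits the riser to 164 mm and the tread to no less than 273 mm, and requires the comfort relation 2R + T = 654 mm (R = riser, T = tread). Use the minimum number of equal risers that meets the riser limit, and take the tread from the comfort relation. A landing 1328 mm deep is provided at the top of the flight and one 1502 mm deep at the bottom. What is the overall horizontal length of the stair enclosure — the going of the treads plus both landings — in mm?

10942 mm

3950 / 164 = 24.09, so 25 risers are needed.
Riser R = 3950 / 25 = 158 mm, within the 164 mm limit.
Tread T = 654 − 2 × 158 = 338 mm (≥ 273 mm).
Going = (25 − 1) × 338 = 8112 mm.
Add landings: 8112 + 1328 + 1502 = 10942 mm.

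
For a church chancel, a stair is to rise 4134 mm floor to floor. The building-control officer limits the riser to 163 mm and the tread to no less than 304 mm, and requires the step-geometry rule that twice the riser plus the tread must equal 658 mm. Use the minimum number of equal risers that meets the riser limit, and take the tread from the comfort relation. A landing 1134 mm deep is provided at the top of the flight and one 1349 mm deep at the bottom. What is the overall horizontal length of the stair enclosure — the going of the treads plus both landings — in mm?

⌈4134/163⌉ = 26 risers.
Each riser is 4134/26 = 159 mm (≤ 163 mm).
T = 658 − 2·159 = 340 mm, which satisfies the 304 mm minimum.
26 risers give 25 treads; going = 25 × 340 = 8500 mm.
Add landings: 8500 + 1134 + 1349 = 10983 mm.

10983 mm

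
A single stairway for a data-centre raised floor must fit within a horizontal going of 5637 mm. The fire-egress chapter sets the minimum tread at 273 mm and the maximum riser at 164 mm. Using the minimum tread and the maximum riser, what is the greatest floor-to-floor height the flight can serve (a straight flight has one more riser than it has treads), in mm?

3444 mm

Treads that fit: ⌊5637 / 273⌋ = 20.
Risers = treads + 1 = 21.
Maximum height = 21 × 164 = 3444 mm.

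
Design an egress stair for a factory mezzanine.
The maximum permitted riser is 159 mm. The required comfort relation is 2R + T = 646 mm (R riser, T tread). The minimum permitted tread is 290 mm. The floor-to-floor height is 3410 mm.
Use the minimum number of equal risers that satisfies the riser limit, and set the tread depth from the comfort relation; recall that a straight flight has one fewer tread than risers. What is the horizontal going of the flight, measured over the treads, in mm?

7056 mm

⌈3410/159⌉ = 22 risers.
Each riser is 3410/22 = 155 mm (≤ 159 mm).
Tread T = 646 − 2 × 155 = 336 mm (≥ 290 mm).
22 risers give 21 treads; going = 21 × 336 = 7056 mm.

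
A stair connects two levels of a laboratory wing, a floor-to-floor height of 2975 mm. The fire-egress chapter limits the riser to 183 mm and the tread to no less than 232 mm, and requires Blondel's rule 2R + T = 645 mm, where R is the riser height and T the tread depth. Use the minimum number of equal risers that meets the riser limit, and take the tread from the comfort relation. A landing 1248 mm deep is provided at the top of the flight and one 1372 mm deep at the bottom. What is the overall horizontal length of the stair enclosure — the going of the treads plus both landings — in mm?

At most 183 each: 2975/183 = 16.26, giving 17 risers.
Riser R = 2975 / 17 = 175 mm, within the 183 mm limit.
From 2R + T = 645: T = 645 − 350 = 295 mm.
Treads = 17 − 1 = 16; going = 16 × 295 = 4720 mm.
Enclosure = 4720 + 1248 + 1372 = 7340 mm.

7340 mm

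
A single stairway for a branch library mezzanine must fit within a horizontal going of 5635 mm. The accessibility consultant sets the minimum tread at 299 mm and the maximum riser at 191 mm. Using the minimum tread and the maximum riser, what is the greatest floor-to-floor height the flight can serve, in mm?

Treads that fit: ⌊5635 / 299⌋ = 18.
Risers = treads + 1 = 19.
Maximum height = 19 × 191 = 3629 mm.

3629 mm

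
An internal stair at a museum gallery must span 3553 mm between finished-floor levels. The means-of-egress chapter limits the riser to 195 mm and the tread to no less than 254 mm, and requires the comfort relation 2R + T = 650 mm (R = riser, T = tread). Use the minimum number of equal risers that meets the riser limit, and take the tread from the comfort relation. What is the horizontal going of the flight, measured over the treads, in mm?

4968 mm

3553 / 195 = 18.221 → round up to 19 risers.
Riser R = 3553 / 19 = 187 mm, within the 195 mm limit.
Tread T = 650 − 2 × 187 = 276 mm (≥ 254 mm).
Going = (19 − 1) × 276 = 4968 mm.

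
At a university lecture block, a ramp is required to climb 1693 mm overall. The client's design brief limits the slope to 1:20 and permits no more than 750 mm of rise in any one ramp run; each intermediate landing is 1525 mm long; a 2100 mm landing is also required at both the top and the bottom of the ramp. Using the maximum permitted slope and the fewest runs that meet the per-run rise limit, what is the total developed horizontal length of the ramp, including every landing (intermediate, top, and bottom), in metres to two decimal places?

41.11 m

⌈1693/750⌉ = 3 ramp runs. That means 2 intermediate landings.
Ramp run (horizontal) at 1:20: 1693 × 20 = 33860 mm.
2 intermediate landings contribute 2 × 1525 = 3050 mm.
Top and bottom landings: 2 × 2100 = 4200 mm.
Total = 33860 + 3050 + 4200 = 41110 mm.
= 41.11 m.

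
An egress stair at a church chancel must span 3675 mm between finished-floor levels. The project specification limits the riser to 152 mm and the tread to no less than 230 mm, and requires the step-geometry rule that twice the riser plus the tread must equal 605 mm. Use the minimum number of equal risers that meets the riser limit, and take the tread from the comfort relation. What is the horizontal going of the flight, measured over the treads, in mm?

7464 mm

⌈3675/152⌉ = 25 risers.
Riser R = 3675 / 25 = 147 mm, within the 152 mm limit.
Tread T = 605 − 2 × 147 = 311 mm (≥ 230 mm).
25 risers give 24 treads; going = 24 × 311 = 7464 mm.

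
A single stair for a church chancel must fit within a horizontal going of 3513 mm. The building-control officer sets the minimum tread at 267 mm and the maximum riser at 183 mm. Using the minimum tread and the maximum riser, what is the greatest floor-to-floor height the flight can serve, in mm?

2562 mm

3513 / 267 = 13.16, so 13 treads fit.
Risers = treads + 1 = 14.
Maximum height = 14 × 183 = 2562 mm.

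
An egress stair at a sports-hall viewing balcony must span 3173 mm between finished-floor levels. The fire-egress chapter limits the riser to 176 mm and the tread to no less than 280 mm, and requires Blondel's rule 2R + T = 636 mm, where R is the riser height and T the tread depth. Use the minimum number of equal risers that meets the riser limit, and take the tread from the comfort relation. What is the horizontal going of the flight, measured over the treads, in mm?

3173 / 176 = 18.028 → round up to 19 risers.
R = 3173 ÷ 19 = 167 mm.
Tread T = 636 − 2 × 167 = 302 mm (≥ 280 mm).
19 risers give 18 treads; going = 18 × 302 = 5436 mm.

5436 mm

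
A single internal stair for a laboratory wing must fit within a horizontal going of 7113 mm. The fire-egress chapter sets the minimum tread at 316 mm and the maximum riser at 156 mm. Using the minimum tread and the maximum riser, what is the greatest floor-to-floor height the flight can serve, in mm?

3588 mm

7113 / 316 = 22.51, so 22 treads fit.
Risers = treads + 1 = 23.
Maximum height = 23 × 156 = 3588 mm.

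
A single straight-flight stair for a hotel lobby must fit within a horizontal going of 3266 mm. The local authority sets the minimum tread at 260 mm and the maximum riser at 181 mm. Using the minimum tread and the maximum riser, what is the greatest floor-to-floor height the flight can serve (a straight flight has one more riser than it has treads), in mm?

3266 / 260 = 12.56, so 12 treads fit.
Risers = treads + 1 = 13.
Maximum height = 13 × 181 = 2353 mm.

2353 mm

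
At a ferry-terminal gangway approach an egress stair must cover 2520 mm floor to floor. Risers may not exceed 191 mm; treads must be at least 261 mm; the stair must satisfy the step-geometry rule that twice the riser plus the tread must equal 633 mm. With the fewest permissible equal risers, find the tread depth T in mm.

273 mm

At most 191 each: 2520/191 = 13.19, giving 14 risers.
Each riser is 2520/14 = 180 mm (≤ 191 mm).
T = 633 − 2·180 = 273 mm, which satisfies the 261 mm minimum.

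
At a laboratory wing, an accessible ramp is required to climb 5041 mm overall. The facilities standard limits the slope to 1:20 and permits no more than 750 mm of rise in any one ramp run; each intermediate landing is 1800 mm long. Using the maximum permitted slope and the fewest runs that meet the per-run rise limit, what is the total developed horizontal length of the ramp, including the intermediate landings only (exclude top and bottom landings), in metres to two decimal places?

5041 / 750 = 6.721 → round up to 7 ramp runs. That means 6 intermediate landings.
Horizontal run for 5041 mm of rise at 1:20 is 5041 × 20 = 100820 mm.
6 intermediate landings contribute 6 × 1800 = 10800 mm.
Total developed length = 100820 + 10800 = 111620 mm.
= 111.62 m.

111.62 m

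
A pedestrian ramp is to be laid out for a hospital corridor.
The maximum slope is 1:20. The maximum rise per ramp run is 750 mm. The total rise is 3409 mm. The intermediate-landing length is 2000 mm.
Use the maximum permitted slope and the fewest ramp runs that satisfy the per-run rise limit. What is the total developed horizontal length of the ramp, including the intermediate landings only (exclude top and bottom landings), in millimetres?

76180 mm

3409 / 750 = 4.545 → round up to 5 ramp runs. That means 4 intermediate landings.
Horizontal run for 3409 mm of rise at 1:20 is 3409 × 20 = 68180 mm.
4 intermediate landings contribute 4 × 2000 = 8000 mm.
Developed length = 68180 + 8000 = 76180 mm.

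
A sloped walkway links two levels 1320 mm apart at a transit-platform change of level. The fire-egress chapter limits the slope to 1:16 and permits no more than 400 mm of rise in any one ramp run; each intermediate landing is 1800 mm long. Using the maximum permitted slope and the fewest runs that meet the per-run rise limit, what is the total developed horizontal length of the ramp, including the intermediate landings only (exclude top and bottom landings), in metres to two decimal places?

26.52 m

1320 / 400 = 3.300 → round up to 4 ramp runs. That means 3 intermediate landings.
Ramp run (horizontal) at 1:16: 1320 × 16 = 21120 mm.
Intermediate landings: 3 × 1800 = 5400 mm.
Total developed length = 21120 + 5400 = 26520 mm.
= 26.52 m.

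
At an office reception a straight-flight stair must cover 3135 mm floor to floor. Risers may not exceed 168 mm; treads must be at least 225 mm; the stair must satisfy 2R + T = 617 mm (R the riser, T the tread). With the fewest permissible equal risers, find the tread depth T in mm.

287 mm

3135 / 168 = 18.66, so 19 risers are needed.
Each riser is 3135/19 = 165 mm (≤ 168 mm).
From 2R + T = 617: T = 617 − 330 = 287 mm.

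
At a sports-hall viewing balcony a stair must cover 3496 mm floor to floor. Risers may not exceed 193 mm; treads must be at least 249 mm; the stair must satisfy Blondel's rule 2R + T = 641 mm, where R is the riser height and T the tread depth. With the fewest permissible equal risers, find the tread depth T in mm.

3496 / 193 = 18.11, so 19 risers are needed.
R = 3496 ÷ 19 = 184 mm.
Tread T = 641 − 2 × 184 = 273 mm (≥ 249 mm).

273 mm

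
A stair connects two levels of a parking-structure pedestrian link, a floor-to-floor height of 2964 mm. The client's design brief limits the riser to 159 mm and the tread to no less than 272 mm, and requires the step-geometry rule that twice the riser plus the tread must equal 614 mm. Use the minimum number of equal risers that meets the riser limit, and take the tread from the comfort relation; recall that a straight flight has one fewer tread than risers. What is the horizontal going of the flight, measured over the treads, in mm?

2964 / 159 = 18.642 → round up to 19 risers.
Each riser is 2964/19 = 156 mm (≤ 159 mm).
T = 614 − 2·156 = 302 mm, which satisfies the 272 mm minimum.
Going = (19 − 1) × 302 = 5436 mm.

5436 mm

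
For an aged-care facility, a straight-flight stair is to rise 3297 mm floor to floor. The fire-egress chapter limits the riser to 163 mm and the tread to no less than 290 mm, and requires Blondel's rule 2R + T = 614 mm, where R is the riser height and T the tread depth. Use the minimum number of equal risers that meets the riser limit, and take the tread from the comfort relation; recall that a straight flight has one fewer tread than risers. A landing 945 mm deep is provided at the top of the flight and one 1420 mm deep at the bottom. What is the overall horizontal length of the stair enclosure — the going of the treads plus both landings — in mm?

8365 mm

⌈3297/163⌉ = 21 risers.
R = 3297 ÷ 21 = 157 mm.
Tread T = 614 − 2 × 157 = 300 mm (≥ 290 mm).
Treads = 21 − 1 = 20; going = 20 × 300 = 6000 mm.
Enclosure = 6000 + 945 + 1420 = 8365 mm.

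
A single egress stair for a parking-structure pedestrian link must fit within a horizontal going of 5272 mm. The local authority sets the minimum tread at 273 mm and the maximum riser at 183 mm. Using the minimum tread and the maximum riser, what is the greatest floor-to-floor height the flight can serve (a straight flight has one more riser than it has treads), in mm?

3660 mm

Treads that fit: ⌊5272 / 273⌋ = 19.
Risers = treads + 1 = 20.
Maximum height = 20 × 183 = 3660 mm.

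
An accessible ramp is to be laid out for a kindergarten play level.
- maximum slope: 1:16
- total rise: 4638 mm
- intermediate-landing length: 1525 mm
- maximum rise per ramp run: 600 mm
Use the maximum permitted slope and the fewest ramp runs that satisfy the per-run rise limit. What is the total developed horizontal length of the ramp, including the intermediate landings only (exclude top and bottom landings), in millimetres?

84883 mm

⌈4638/600⌉ = 8 ramp runs. That means 7 intermediate landings.
Ramp run (horizontal) at 1:16: 4638 × 16 = 74208 mm.
7 intermediate landings contribute 7 × 1525 = 10675 mm.
Developed length = 74208 + 10675 = 84883 mm.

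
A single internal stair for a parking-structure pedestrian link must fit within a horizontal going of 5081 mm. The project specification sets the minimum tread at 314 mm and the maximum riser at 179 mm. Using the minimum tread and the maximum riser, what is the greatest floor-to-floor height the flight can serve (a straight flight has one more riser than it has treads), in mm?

3043 mm

5081 / 314 = 16.18, so 16 treads fit.
Risers = treads + 1 = 17.
Maximum height = 17 × 179 = 3043 mm.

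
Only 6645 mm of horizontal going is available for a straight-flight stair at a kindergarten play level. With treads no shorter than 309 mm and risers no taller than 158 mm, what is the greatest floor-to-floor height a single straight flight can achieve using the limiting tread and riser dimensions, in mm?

3476 mm

6645 / 309 = 21.50, so 21 treads fit.
Risers = treads + 1 = 22.
Maximum height = 22 × 158 = 3476 mm.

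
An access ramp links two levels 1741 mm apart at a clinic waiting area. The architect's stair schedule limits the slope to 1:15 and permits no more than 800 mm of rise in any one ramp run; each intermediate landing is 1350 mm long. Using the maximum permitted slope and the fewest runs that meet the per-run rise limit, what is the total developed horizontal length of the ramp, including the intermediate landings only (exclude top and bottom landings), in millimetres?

⌈1741/800⌉ = 3 ramp runs. That means 2 intermediate landings.
Horizontal run for 1741 mm of rise at 1:15 is 1741 × 15 = 26115 mm.
Intermediate landings: 2 × 1350 = 2700 mm.
Total developed length = 26115 + 2700 = 28815 mm.

28815 mm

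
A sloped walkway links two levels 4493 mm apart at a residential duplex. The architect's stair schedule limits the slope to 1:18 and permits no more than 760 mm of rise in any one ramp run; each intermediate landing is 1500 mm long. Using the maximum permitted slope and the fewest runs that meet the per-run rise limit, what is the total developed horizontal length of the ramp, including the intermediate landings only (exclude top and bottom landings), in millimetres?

⌈4493/760⌉ = 6 ramp runs. That means 5 intermediate landings.
Ramp run (horizontal) at 1:18: 4493 × 18 = 80874 mm.
5 intermediate landings contribute 5 × 1500 = 7500 mm.
Total developed length = 80874 + 7500 = 88374 mm.

88374 mm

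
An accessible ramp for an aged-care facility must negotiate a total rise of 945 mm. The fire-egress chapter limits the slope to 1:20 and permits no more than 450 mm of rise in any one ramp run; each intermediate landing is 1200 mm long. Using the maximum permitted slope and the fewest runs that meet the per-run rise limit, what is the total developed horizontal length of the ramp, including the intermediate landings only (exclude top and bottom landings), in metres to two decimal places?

21.30 m

At most 450 each: 945/450 = 2.10, giving 3 ramp runs. That means 2 intermediate landings.
Horizontal run for 945 mm of rise at 1:20 is 945 × 20 = 18900 mm.
Intermediate landings: 2 × 1200 = 2400 mm.
Total developed length = 18900 + 2400 = 21300 mm.
= 21.30 m.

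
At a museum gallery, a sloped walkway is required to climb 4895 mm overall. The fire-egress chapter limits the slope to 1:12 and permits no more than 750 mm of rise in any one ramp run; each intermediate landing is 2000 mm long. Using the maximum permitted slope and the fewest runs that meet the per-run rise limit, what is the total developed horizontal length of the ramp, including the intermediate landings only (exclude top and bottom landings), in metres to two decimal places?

At most 750 each: 4895/750 = 6.53, giving 7 ramp runs. That means 6 intermediate landings.
Ramp run (horizontal) at 1:12: 4895 × 12 = 58740 mm.
Intermediate landings: 6 × 2000 = 12000 mm.
Developed length = 58740 + 12000 = 70740 mm.
= 70.74 m.

70.74 m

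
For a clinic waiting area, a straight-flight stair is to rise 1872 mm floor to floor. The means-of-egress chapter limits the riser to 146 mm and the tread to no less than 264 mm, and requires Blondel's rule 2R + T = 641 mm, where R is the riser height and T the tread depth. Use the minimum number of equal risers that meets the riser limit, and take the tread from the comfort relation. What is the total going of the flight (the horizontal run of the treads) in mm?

⌈1872/146⌉ = 13 risers.
Riser R = 1872 / 13 = 144 mm, within the 146 mm limit.
T = 641 − 2·144 = 353 mm, which satisfies the 264 mm minimum.
Going = (13 − 1) × 353 = 4236 mm.

4236 mm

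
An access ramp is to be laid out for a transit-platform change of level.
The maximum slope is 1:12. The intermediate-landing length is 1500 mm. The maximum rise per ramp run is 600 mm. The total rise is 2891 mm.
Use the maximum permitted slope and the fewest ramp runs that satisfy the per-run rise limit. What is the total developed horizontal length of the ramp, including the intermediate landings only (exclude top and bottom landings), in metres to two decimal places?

40.69 m

2891 / 600 = 4.82, so 5 ramp runs are needed. That means 4 intermediate landings.
Ramp run (horizontal) at 1:12: 2891 × 12 = 34692 mm.
4 intermediate landings contribute 4 × 1500 = 6000 mm.
Total developed length = 34692 + 6000 = 40692 mm.
= 40.69 m.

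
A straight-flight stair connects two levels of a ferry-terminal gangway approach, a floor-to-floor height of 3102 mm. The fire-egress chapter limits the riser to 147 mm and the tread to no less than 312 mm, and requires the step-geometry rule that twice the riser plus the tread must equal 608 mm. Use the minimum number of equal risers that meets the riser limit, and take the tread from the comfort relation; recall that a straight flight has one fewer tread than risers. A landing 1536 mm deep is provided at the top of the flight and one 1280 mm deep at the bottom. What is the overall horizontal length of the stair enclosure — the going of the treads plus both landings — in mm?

3102 / 147 = 21.102 → round up to 22 risers.
Riser R = 3102 / 22 = 141 mm, within the 147 mm limit.
From 2R + T = 608: T = 608 − 282 = 326 mm.
Treads = 22 − 1 = 21; going = 21 × 326 = 6846 mm.
Enclosure = 6846 + 1536 + 1280 = 9662 mm.

9662 mm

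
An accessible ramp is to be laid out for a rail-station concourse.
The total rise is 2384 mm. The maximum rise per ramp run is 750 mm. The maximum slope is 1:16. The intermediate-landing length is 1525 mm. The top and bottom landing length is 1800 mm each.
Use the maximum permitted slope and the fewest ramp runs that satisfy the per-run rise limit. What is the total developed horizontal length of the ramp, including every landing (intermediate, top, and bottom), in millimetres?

46319 mm

2384 / 750 = 3.179 → round up to 4 ramp runs. That means 3 intermediate landings.
Ramp run (horizontal) at 1:16: 2384 × 16 = 38144 mm.
Intermediate landings: 3 × 1525 = 4575 mm.
Top and bottom landings: 2 × 1800 = 3600 mm.
Total = 38144 + 4575 + 3600 = 46319 mm.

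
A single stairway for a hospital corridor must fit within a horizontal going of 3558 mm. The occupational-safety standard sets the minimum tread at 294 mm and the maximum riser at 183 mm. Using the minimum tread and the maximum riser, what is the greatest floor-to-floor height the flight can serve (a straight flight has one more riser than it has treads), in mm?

3558 / 294 = 12.10, so 12 treads fit.
Risers = treads + 1 = 13.
Maximum height = 13 × 183 = 2379 mm.

2379 mm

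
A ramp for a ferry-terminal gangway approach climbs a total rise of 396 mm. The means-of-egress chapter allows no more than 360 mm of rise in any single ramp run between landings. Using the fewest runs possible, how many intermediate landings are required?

1 intermediate landings

⌈396/360⌉ = 2 ramp runs.
2 runs are separated by 1 intermediate landings.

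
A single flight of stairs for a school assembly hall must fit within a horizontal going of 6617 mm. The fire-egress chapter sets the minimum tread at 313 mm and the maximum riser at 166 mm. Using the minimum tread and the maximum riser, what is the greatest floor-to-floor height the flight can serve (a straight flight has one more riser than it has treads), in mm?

Treads that fit: ⌊6617 / 313⌋ = 21.
Risers = treads + 1 = 22.
Maximum height = 22 × 166 = 3652 mm.

3652 mm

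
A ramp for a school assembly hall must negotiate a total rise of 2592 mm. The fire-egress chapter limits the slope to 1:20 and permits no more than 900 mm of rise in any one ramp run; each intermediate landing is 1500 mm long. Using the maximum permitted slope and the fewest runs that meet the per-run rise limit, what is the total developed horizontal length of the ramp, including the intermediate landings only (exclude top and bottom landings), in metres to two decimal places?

54.84 m

2592 / 900 = 2.88, so 3 ramp runs are needed. That means 2 intermediate landings.
Ramp run (horizontal) at 1:20: 2592 × 20 = 51840 mm.
2 intermediate landings contribute 2 × 1500 = 3000 mm.
Total developed length = 51840 + 3000 = 54840 mm.
= 54.84 m.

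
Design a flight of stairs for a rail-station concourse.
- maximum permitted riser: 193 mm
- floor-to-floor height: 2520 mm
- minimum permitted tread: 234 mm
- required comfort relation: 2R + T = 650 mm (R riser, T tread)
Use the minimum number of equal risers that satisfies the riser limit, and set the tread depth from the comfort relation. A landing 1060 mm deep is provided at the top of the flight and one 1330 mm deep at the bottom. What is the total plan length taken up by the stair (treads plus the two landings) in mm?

2520 / 193 = 13.06, so 14 risers are needed.
Each riser is 2520/14 = 180 mm (≤ 193 mm).
T = 650 − 2·180 = 290 mm, which satisfies the 234 mm minimum.
Going = (14 − 1) × 290 = 3770 mm.
Enclosure = 3770 + 1060 + 1330 = 6160 mm.

6160 mm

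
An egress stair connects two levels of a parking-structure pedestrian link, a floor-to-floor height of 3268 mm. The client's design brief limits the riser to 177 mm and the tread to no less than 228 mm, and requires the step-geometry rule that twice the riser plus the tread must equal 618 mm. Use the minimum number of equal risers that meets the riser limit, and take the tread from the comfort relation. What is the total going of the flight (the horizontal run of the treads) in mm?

At most 177 each: 3268/177 = 18.46, giving 19 risers.
R = 3268 ÷ 19 = 172 mm.
From 2R + T = 618: T = 618 − 344 = 274 mm.
Going = (19 − 1) × 274 = 4932 mm.

4932 mm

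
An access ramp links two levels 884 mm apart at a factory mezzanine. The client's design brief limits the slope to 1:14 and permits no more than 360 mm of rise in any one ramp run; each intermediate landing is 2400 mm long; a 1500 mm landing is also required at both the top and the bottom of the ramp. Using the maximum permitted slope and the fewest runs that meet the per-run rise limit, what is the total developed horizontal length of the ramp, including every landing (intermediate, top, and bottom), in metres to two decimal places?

884 / 360 = 2.456 → round up to 3 ramp runs. That means 2 intermediate landings.
Horizontal run for 884 mm of rise at 1:14 is 884 × 14 = 12376 mm.
Intermediate landings: 2 × 2400 = 4800 mm.
Top and bottom landings: 2 × 1500 = 3000 mm.
Total = 12376 + 4800 + 3000 = 20176 mm.
= 20.18 m.

20.18 m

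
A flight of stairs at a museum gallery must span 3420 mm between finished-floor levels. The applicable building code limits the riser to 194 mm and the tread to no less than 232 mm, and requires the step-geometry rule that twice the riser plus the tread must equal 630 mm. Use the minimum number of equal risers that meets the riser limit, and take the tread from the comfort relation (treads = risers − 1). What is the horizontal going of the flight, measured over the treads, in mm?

3420 / 194 = 17.629 → round up to 18 risers.
R = 3420 ÷ 18 = 190 mm.
Tread T = 630 − 2 × 190 = 250 mm (≥ 232 mm).
Treads = 18 − 1 = 17; going = 17 × 250 = 4250 mm.

4250 mm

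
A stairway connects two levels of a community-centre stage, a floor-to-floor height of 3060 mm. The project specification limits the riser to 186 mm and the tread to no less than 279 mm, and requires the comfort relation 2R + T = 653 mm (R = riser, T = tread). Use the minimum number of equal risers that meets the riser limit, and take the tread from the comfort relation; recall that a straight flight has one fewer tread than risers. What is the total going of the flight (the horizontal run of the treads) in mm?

3060 / 186 = 16.45, so 17 risers are needed.
R = 3060 ÷ 17 = 180 mm.
From 2R + T = 653: T = 653 − 360 = 293 mm.
Treads = 17 − 1 = 16; going = 16 × 293 = 4688 mm.

4688 mm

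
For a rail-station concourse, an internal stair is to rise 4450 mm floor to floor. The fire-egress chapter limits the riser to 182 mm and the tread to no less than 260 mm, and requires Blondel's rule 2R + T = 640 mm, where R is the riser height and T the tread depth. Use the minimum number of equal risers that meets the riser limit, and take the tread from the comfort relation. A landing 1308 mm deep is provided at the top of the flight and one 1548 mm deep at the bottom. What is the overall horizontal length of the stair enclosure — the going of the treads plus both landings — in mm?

4450 / 182 = 24.45, so 25 risers are needed.
Riser R = 4450 / 25 = 178 mm, within the 182 mm limit.
From 2R + T = 640: T = 640 − 356 = 284 mm.
Treads = 25 − 1 = 24; going = 24 × 284 = 6816 mm.
Add landings: 6816 + 1308 + 1548 = 9672 mm.

9672 mm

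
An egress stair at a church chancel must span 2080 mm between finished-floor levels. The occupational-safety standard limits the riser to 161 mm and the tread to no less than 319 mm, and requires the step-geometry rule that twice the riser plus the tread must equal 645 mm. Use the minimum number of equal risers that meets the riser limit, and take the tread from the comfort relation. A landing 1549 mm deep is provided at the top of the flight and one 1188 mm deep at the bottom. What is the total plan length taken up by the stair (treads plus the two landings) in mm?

2080 / 161 = 12.919 → round up to 13 risers.
Riser R = 2080 / 13 = 160 mm, within the 161 mm limit.
Tread T = 645 − 2 × 160 = 325 mm (≥ 319 mm).
Treads = 13 − 1 = 12; going = 12 × 325 = 3900 mm.
Add landings: 3900 + 1549 + 1188 = 6637 mm.

6637 mm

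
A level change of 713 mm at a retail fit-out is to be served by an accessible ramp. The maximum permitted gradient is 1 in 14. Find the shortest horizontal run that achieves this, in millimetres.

9982 mm

Run = rise × 14 = 713 × 14 = 9982 mm.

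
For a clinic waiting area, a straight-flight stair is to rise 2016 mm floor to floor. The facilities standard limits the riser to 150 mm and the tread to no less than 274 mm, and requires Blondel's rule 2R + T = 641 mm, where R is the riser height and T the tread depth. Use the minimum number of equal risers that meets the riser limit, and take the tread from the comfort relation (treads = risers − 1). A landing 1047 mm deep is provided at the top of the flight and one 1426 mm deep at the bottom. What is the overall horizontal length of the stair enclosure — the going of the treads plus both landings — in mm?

7062 mm

At most 150 each: 2016/150 = 13.44, giving 14 risers.
Riser R = 2016 / 14 = 144 mm, within the 150 mm limit.
Tread T = 641 − 2 × 144 = 353 mm (≥ 274 mm).
14 risers give 13 treads; going = 13 × 353 = 4589 mm.
Enclosure = 4589 + 1047 + 1426 = 7062 mm.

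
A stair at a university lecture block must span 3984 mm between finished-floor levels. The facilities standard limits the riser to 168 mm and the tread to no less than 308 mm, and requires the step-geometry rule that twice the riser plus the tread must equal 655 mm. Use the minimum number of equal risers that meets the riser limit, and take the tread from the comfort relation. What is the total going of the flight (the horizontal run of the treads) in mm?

7429 mm

⌈3984/168⌉ = 24 risers.
Each riser is 3984/24 = 166 mm (≤ 168 mm).
Tread T = 655 − 2 × 166 = 323 mm (≥ 308 mm).
Going = (24 − 1) × 323 = 7429 mm.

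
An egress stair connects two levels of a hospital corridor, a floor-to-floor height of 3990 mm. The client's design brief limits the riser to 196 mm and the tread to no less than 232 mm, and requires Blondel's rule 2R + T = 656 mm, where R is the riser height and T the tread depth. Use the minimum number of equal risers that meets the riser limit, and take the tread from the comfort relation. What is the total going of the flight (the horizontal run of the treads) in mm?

5520 mm

3990 / 196 = 20.357 → round up to 21 risers.
Each riser is 3990/21 = 190 mm (≤ 196 mm).
From 2R + T = 656: T = 656 − 380 = 276 mm.
21 risers give 20 treads; going = 20 × 276 = 5520 mm.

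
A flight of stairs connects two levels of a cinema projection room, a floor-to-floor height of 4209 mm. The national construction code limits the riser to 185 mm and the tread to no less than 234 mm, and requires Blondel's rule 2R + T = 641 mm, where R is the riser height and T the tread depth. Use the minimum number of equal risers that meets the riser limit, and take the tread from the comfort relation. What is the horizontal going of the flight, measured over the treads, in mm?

6050 mm

4209 / 185 = 22.75, so 23 risers are needed.
Riser R = 4209 / 23 = 183 mm, within the 185 mm limit.
Tread T = 641 − 2 × 183 = 275 mm (≥ 234 mm).
Going = (23 − 1) × 275 = 6050 mm.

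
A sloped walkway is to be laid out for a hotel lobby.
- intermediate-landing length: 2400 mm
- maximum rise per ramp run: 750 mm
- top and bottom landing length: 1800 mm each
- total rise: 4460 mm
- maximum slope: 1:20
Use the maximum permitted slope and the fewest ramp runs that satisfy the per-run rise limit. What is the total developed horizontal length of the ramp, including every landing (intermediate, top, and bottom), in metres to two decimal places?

104.80 m

⌈4460/750⌉ = 6 ramp runs. That means 5 intermediate landings.
Ramp run (horizontal) at 1:20: 4460 × 20 = 89200 mm.
Intermediate landings: 5 × 2400 = 12000 mm.
Top and bottom landings: 2 × 1800 = 3600 mm.
Total = 89200 + 12000 + 3600 = 104800 mm.
= 104.80 m.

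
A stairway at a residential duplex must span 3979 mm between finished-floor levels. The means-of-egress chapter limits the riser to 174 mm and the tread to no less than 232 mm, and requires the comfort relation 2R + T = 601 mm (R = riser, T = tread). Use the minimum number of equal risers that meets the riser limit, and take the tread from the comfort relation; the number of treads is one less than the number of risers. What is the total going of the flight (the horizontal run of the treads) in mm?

⌈3979/174⌉ = 23 risers.
Each riser is 3979/23 = 173 mm (≤ 174 mm).
T = 601 − 2·173 = 255 mm, which satisfies the 232 mm minimum.
Treads = 23 − 1 = 22; going = 22 × 255 = 5610 mm.

5610 mm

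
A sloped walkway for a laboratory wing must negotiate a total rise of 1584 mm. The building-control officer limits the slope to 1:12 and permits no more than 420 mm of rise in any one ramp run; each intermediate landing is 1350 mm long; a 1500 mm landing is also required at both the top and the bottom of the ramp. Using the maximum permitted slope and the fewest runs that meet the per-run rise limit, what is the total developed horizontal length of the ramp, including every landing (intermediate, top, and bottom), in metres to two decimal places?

⌈1584/420⌉ = 4 ramp runs. That means 3 intermediate landings.
Horizontal run for 1584 mm of rise at 1:12 is 1584 × 12 = 19008 mm.
3 intermediate landings contribute 3 × 1350 = 4050 mm.
Top and bottom landings: 2 × 1500 = 3000 mm.
Total = 19008 + 4050 + 3000 = 26058 mm.
= 26.06 m.

26.06 m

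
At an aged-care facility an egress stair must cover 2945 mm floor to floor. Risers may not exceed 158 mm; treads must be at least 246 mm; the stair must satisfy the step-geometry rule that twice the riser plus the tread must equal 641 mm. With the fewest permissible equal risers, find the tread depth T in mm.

⌈2945/158⌉ = 19 risers.
R = 2945 ÷ 19 = 155 mm.
From 2R + T = 641: T = 641 − 310 = 331 mm.

331 mm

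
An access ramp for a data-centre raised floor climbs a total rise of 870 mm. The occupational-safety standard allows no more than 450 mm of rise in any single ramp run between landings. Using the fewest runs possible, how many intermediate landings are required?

1 intermediate landings

⌈870/450⌉ = 2 ramp runs.
2 runs are separated by 1 intermediate landings.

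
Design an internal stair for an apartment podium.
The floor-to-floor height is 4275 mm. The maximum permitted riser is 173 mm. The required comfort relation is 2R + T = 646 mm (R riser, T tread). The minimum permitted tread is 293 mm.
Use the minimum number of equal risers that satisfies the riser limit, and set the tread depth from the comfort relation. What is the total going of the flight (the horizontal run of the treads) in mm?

⌈4275/173⌉ = 25 risers.
R = 4275 ÷ 25 = 171 mm.
From 2R + T = 646: T = 646 − 342 = 304 mm.
Treads = 25 − 1 = 24; going = 24 × 304 = 7296 mm.

7296 mm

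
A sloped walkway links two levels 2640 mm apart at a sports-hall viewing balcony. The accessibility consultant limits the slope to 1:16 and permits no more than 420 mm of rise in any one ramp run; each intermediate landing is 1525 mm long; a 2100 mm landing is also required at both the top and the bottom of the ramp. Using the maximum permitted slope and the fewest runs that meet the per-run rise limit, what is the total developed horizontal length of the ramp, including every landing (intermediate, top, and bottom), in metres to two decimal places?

55.59 m

2640 / 420 = 6.286 → round up to 7 ramp runs. That means 6 intermediate landings.
Ramp run (horizontal) at 1:16: 2640 × 16 = 42240 mm.
Intermediate landings: 6 × 1525 = 9150 mm.
Top and bottom landings: 2 × 2100 = 4200 mm.
Total = 42240 + 9150 + 4200 = 55590 mm.
= 55.59 m.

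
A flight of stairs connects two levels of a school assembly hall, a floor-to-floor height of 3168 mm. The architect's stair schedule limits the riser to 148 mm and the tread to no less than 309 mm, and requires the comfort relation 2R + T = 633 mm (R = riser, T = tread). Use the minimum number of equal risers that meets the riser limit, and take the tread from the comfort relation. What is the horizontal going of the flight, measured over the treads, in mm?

7245 mm

3168 / 148 = 21.41, so 22 risers are needed.
Riser R = 3168 / 22 = 144 mm, within the 148 mm limit.
From 2R + T = 633: T = 633 − 288 = 345 mm.
22 risers give 21 treads; going = 21 × 345 = 7245 mm.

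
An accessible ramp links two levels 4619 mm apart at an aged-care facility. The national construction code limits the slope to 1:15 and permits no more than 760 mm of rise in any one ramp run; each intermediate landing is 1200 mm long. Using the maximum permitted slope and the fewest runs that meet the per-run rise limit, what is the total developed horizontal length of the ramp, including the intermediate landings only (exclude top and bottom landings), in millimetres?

4619 / 760 = 6.078 → round up to 7 ramp runs. That means 6 intermediate landings.
Ramp run (horizontal) at 1:15: 4619 × 15 = 69285 mm.
6 intermediate landings contribute 6 × 1200 = 7200 mm.
Total developed length = 69285 + 7200 = 76485 mm.

76485 mm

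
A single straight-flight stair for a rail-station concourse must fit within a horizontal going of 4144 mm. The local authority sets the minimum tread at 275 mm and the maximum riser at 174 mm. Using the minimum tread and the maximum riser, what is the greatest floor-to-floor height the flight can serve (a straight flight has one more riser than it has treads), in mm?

4144 / 275 = 15.07, so 15 treads fit.
Risers = treads + 1 = 16.
Maximum height = 16 × 174 = 2784 mm.

2784 mm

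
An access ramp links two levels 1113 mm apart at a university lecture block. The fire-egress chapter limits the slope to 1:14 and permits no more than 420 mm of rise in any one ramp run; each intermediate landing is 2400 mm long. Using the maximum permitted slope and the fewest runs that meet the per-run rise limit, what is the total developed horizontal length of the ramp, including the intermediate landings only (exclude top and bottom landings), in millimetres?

20382 mm

1113 / 420 = 2.65, so 3 ramp runs are needed. That means 2 intermediate landings.
Horizontal run for 1113 mm of rise at 1:14 is 1113 × 14 = 15582 mm.
Intermediate landings: 2 × 2400 = 4800 mm.
Developed length = 15582 + 4800 = 20382 mm.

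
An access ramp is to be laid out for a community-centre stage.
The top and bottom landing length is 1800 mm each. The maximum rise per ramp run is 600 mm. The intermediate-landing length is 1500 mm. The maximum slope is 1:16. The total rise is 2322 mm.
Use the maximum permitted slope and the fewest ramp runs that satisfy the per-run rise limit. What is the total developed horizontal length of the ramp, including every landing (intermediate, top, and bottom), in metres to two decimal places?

⌈2322/600⌉ = 4 ramp runs. That means 3 intermediate landings.
Horizontal run for 2322 mm of rise at 1:16 is 2322 × 16 = 37152 mm.
3 intermediate landings contribute 3 × 1500 = 4500 mm.
Top and bottom landings: 2 × 1800 = 3600 mm.
Total = 37152 + 4500 + 3600 = 45252 mm.
= 45.25 m.

45.25 m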